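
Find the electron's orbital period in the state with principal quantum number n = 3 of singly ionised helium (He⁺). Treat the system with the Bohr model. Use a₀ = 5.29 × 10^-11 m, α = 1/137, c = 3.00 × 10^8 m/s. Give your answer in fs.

r = n²a₀/Z = 3²·5.29 × 10^-11/2 = 2.38 × 10^-10 m
v = Zαc/n = 2·0.00730·3.00 × 10^8/3 = 1.46 × 10^6 m/s
T = 2πr/v = 1.02 × 10^-15 s = 1.02 fs

1.02 fs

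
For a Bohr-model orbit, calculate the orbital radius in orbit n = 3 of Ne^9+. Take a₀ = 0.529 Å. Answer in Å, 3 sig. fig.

r_n = n²a₀/Z = 3² × 0.529 / 10
    = 9 × 0.529 / 10 = 0.476 Å

0.476 Å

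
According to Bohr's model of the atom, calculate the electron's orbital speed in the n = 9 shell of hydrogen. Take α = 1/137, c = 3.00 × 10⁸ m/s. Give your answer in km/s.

v_n = Zαc/n = 1 × 0.00730 × 3.00 × 10⁸ / 9
    = 243 km/s

243 km/s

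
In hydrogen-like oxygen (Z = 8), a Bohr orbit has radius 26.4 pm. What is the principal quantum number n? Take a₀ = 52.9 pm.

2

r_n = n²a₀/Z ⇒ n² = rZ/a₀ = 26.4 × 8 / 52.9 ≈ 3.99
n = 2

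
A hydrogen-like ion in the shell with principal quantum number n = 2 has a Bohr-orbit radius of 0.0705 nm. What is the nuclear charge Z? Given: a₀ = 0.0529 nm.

r_n = n²a₀/Z ⇒ Z = n²a₀/r = 2² × 0.0529 / 0.0705 ≈ 3.00
Z = 3

3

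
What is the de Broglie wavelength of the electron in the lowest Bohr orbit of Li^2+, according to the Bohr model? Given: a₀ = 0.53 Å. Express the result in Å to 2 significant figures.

The Bohr quantisation condition is nλ = 2πr_n.
r_n = n²a₀/Z = 0.18 Å
λ = 2πr_n/n = 2π·0.18/1 = 1.1 Å

1.1 Å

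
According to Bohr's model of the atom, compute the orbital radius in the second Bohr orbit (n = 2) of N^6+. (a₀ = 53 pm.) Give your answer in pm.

30 pm

r_n = n²a₀/Z = 2² × 53 / 7
    = 4 × 53 / 7 = 30 pm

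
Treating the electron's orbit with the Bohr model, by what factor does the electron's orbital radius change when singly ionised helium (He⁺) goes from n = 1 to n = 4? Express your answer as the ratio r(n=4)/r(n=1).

r ∝ Z^-1 · n^2; with Z fixed, r ∝ n^2.
r(n=4)/r(n=1) = (4/1)^2 = 16

16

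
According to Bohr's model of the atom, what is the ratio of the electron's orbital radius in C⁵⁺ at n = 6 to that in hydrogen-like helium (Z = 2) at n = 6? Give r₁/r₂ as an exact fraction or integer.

r ∝ Z^-1 · n^2
r₁/r₂ = (6/2)^-1 · (6/6)^2 = 1/3

1/3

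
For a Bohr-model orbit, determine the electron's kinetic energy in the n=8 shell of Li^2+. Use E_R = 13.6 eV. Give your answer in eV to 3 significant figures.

For a Coulomb orbit the virial theorem gives K = −E_n.
E_n = −E_R·Z²/n², so K = E_R·Z²/n² = 13.6 × 3²/8² = 1.91 eV

1.91 eV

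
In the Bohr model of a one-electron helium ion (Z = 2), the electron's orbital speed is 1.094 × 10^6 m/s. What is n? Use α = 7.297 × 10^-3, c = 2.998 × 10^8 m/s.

v_n = Zαc/n ⇒ n = Zαc/v = 2 × 0.007297 × 2.998 × 10^8 / 1.094 × 10^6 ≈ 4.00
n = 4

4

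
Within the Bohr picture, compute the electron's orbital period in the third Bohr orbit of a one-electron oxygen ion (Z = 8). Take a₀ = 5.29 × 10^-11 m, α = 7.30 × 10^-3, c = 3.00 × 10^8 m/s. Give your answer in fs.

r = n²a₀/Z = 3²·5.29 × 10^-11/8 = 5.95 × 10^-11 m
v = Zαc/n = 8·0.00730·3.00 × 10^8/3 = 5.84 × 10^6 m/s
T = 2πr/v = 6.40 × 10^-17 s = 0.0640 fs

0.0640 fs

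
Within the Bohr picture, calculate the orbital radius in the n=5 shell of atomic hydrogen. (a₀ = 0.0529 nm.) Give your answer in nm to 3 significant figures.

r_n = n²a₀/Z = 5² × 0.0529 / 1
    = 25 × 0.0529 / 1 = 1.32 nm

1.32 nm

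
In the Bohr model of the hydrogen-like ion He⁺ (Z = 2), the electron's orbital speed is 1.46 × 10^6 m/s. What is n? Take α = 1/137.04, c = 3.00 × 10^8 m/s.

v_n = Zαc/n ⇒ n = Zαc/v = 2 × 0.00730 × 3.00 × 10^8 / 1.46 × 10^6 ≈ 3.00
n = 3

3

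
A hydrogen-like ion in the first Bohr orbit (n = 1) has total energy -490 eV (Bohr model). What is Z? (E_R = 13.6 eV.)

6

E_n = −E_R Z²/n² ⇒ Z² = −E_n n²/E_R = 490 × 1² / 13.6 ≈ 36.03
Z = 6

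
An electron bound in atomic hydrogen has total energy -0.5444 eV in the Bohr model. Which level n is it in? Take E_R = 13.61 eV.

5

E_n = −E_R Z²/n² ⇒ n² = E_R Z²/(−E_n) = 13.61 × 1² / 0.5444 ≈ 25.00
n = 5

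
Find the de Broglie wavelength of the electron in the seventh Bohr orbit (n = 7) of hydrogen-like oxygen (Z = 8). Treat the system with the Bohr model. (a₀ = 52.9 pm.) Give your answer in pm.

The Bohr quantisation condition is nλ = 2πr_n.
r_n = n²a₀/Z = 324 pm
λ = 2πr_n/n = 2π·324/7 = 291 pm

291 pm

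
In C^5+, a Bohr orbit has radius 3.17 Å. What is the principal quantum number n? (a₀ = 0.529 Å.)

r_n = n²a₀/Z ⇒ n² = rZ/a₀ = 3.17 × 6 / 0.529 ≈ 35.95
n = 6

6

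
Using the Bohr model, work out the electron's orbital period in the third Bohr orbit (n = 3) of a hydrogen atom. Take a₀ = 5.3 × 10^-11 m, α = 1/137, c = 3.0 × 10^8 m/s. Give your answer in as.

r = n²a₀/Z = 3²·5.3 × 10^-11/1 = 4.8 × 10^-10 m
v = Zαc/n = 1·0.0073·3.0 × 10^8/3 = 7.3 × 10^5 m/s
T = 2πr/v = 4.1 × 10^-15 s = 4100 as

4100 as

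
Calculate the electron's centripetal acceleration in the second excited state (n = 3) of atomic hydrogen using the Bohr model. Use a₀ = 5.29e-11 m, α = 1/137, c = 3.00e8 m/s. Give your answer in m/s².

1.12e21 m/s²

r = n²a₀/Z = 4.76e-10 m, v = Zαc/n = 7.30e5 m/s
a = v²/r = (7.30e5)² / 4.76e-10 = 1.12e21 m/s²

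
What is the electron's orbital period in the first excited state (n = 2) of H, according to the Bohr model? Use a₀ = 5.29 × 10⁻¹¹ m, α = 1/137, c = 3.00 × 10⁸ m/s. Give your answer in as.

r = n²a₀/Z = 2²·5.29 × 10⁻¹¹/1 = 2.12 × 10⁻¹⁰ m
v = Zαc/n = 1·0.00730·3.00 × 10⁸/2 = 1.09 × 10⁶ m/s
T = 2πr/v = 1.21 × 10⁻¹⁵ s = 1210 as

1210 as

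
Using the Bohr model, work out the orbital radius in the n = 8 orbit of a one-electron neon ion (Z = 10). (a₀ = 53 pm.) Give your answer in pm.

340 pm

r_n = n²a₀/Z = 8² × 53 / 10
    = 64 × 53 / 10 = 340 pm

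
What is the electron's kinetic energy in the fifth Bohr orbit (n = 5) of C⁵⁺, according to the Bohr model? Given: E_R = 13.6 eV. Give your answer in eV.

For a Coulomb orbit the virial theorem gives K = −E_n.
E_n = −E_R·Z²/n², so K = E_R·Z²/n² = 13.6 × 6²/5² = 19.6 eV

19.6 eV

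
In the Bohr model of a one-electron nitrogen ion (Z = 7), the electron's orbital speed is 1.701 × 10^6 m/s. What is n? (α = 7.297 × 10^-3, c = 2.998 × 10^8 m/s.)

v_n = Zαc/n ⇒ n = Zαc/v = 7 × 0.007297 × 2.998 × 10^8 / 1.701 × 10^6 ≈ 9.00
n = 9

9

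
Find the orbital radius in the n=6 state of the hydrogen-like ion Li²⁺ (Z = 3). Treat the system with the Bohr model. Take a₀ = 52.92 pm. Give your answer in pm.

r_n = n²a₀/Z = 6² × 52.92 / 3
    = 36 × 52.92 / 3 = 635.0 pm

635.0 pm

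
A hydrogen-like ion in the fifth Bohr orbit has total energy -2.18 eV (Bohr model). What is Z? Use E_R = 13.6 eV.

E_n = −E_R Z²/n² ⇒ Z² = −E_n n²/E_R = 2.18 × 5² / 13.6 ≈ 4.01
Z = 2

2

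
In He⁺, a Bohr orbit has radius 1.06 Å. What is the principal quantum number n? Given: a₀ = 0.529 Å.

r_n = n²a₀/Z ⇒ n² = rZ/a₀ = 1.06 × 2 / 0.529 ≈ 4.01
n = 2

2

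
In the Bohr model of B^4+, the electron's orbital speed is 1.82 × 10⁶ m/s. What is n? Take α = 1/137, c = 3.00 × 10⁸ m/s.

v_n = Zαc/n ⇒ n = Zαc/v = 5 × 0.00730 × 3.00 × 10⁸ / 1.82 × 10⁶ ≈ 6.02
n = 6

6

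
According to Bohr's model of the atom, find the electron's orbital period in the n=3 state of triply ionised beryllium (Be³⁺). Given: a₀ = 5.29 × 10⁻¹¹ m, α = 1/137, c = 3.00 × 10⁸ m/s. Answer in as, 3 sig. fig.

r = n²a₀/Z = 3²·5.29 × 10⁻¹¹/4 = 1.19 × 10⁻¹⁰ m
v = Zαc/n = 4·0.00730·3.00 × 10⁸/3 = 2.92 × 10⁶ m/s
T = 2πr/v = 2.56 × 10⁻¹⁶ s = 256 as

256 as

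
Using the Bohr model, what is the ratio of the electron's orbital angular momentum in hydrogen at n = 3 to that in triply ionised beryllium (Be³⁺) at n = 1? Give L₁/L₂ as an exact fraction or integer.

L = nℏ is independent of Z.
L₁/L₂ = n₁/n₂ = 3/1 = 3

3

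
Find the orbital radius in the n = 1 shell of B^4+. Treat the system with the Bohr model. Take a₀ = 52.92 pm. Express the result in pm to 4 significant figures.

r_n = n²a₀/Z = 1² × 52.92 / 5
    = 1 × 52.92 / 5 = 10.58 pm

10.58 pm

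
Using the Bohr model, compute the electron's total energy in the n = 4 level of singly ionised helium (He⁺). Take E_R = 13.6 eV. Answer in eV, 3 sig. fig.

-3.40 eV

E_n = −E_R·Z²/n² = −13.6 × 2²/4² = -3.40 eV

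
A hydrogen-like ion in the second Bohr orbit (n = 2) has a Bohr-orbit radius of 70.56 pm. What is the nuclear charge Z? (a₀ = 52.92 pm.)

3

r_n = n²a₀/Z ⇒ Z = n²a₀/r = 2² × 52.92 / 70.56 ≈ 3.00
Z = 3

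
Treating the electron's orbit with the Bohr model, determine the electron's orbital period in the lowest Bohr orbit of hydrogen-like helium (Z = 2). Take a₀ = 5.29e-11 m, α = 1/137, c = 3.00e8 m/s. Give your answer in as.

r = n²a₀/Z = 1²·5.29e-11/2 = 2.65e-11 m
v = Zαc/n = 2·0.00730·3.00e8/1 = 4.38e6 m/s
T = 2πr/v = 3.79e-17 s = 37.9 as

37.9 as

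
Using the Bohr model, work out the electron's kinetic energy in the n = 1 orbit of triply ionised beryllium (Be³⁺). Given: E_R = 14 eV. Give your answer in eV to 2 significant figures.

For a Coulomb orbit the virial theorem gives K = −E_n.
E_n = −E_R·Z²/n², so K = E_R·Z²/n² = 14 × 4²/1² = 220 eV

220 eV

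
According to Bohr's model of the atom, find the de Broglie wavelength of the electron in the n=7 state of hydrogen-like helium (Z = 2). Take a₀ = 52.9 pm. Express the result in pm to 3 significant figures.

1160 pm

The Bohr quantisation condition is nλ = 2πr_n.
r_n = n²a₀/Z = 1300 pm
λ = 2πr_n/n = 2π·1300/7 = 1160 pm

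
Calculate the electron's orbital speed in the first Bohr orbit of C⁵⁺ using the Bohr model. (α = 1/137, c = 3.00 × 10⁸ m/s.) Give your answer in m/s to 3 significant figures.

1.31 × 10⁷ m/s

v_n = Zαc/n = 6 × 0.00730 × 3.00 × 10⁸ / 1
    = 1.31 × 10⁷ m/s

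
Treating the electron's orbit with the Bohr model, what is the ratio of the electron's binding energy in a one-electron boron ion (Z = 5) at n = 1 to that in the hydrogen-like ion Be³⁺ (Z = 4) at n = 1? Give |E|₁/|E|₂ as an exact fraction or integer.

25/16

|E| ∝ Z^2 · n^-2
|E|₁/|E|₂ = (5/4)^2 · (1/1)^-2 = 25/16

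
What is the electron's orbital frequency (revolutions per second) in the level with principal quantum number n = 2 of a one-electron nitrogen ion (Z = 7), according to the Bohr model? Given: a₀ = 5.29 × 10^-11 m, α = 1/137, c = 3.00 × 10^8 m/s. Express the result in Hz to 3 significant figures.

4.04 × 10^16 Hz

r = n²a₀/Z = 3.02 × 10^-11 m, v = Zαc/n = 7.66 × 10^6 m/s
f = v/(2πr) = 4.04 × 10^16 Hz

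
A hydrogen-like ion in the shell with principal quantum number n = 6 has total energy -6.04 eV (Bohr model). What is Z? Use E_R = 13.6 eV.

4

E_n = −E_R Z²/n² ⇒ Z² = −E_n n²/E_R = 6.04 × 6² / 13.6 ≈ 15.99
Z = 4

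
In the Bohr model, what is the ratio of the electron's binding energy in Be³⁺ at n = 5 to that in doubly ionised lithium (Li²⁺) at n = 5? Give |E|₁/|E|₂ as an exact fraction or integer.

16/9

|E| ∝ Z^2 · n^-2
|E|₁/|E|₂ = (4/3)^2 · (5/5)^-2 = 16/9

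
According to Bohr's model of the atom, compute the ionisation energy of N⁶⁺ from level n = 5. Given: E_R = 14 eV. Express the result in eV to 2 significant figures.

27 eV

E_n = −E_R·Z²/n² = −14 × 7²/5² eV = -27 eV
Ionisation energy = −E_n = 27 eV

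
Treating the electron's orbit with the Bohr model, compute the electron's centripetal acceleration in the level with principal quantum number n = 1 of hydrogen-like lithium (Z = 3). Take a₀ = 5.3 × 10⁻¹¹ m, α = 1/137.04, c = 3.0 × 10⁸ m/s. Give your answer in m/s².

r = n²a₀/Z = 1.8 × 10⁻¹¹ m, v = Zαc/n = 6.6 × 10⁶ m/s
a = v²/r = (6.6 × 10⁶)² / 1.8 × 10⁻¹¹ = 2.4 × 10²⁴ m/s²

2.4 × 10²⁴ m/s²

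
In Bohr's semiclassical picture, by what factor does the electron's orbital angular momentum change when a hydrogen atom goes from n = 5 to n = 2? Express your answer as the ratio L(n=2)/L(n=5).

L = nℏ depends only on n, so L ∝ n.
L(n=2)/L(n=5) = (2/5)^1 = 2/5

2/5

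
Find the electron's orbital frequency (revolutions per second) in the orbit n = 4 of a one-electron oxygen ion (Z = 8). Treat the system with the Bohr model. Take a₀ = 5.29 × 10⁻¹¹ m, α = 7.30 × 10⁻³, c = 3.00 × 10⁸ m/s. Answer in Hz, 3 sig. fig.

r = n²a₀/Z = 1.06 × 10⁻¹⁰ m, v = Zαc/n = 4.38 × 10⁶ m/s
f = v/(2πr) = 6.59 × 10¹⁵ Hz

6.59 × 10¹⁵ Hz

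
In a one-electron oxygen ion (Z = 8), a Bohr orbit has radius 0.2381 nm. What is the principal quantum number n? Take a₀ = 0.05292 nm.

r_n = n²a₀/Z ⇒ n² = rZ/a₀ = 0.2381 × 8 / 0.05292 ≈ 35.99
n = 6

6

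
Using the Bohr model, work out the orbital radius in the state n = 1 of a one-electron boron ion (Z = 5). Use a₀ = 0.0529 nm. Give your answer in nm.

r_n = n²a₀/Z = 1² × 0.0529 / 5
    = 1 × 0.0529 / 5 = 0.0106 nm

0.0106 nm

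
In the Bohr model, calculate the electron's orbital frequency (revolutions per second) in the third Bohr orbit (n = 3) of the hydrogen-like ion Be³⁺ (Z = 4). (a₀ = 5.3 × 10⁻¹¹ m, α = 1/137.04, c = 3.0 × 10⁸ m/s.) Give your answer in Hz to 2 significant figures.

r = n²a₀/Z = 1.2 × 10⁻¹⁰ m, v = Zαc/n = 2.9 × 10⁶ m/s
f = v/(2πr) = 3.9 × 10¹⁵ Hz

3.9 × 10¹⁵ Hz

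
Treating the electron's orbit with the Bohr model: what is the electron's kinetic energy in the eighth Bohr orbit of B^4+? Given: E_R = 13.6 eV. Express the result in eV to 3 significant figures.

For a Coulomb orbit the virial theorem gives K = −E_n.
E_n = −E_R·Z²/n², so K = E_R·Z²/n² = 13.6 × 5²/8² = 5.31 eV

5.31 eV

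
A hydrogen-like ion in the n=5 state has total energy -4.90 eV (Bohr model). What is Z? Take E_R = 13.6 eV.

3

E_n = −E_R Z²/n² ⇒ Z² = −E_n n²/E_R = 4.90 × 5² / 13.6 ≈ 9.01
Z = 3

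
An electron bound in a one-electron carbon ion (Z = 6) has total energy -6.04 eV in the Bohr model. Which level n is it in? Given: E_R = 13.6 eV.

9

E_n = −E_R Z²/n² ⇒ n² = E_R Z²/(−E_n) = 13.6 × 6² / 6.04 ≈ 81.06
n = 9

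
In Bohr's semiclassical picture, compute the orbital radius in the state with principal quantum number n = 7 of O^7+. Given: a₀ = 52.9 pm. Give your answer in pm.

324 pm

r_n = n²a₀/Z = 7² × 52.9 / 8
    = 49 × 52.9 / 8 = 324 pm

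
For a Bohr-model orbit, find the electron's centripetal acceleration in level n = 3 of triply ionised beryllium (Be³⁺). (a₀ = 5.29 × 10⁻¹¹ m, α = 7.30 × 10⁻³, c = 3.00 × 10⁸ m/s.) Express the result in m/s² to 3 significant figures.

r = n²a₀/Z = 1.19 × 10⁻¹⁰ m, v = Zαc/n = 2.92 × 10⁶ m/s
a = v²/r = (2.92 × 10⁶)² / 1.19 × 10⁻¹⁰ = 7.16 × 10²² m/s²

7.16 × 10²² m/s²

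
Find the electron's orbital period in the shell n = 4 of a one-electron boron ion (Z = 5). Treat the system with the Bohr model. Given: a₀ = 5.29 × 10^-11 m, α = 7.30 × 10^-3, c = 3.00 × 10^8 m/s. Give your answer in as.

389 as

r = n²a₀/Z = 4²·5.29 × 10^-11/5 = 1.69 × 10^-10 m
v = Zαc/n = 5·0.00730·3.00 × 10^8/4 = 2.74 × 10^6 m/s
T = 2πr/v = 3.89 × 10^-16 s = 389 as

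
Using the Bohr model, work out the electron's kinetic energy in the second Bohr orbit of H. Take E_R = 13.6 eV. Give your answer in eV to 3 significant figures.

3.40 eV

For a Coulomb orbit the virial theorem gives K = −E_n.
E_n = −E_R·Z²/n², so K = E_R·Z²/n² = 13.6 × 1²/2² = 3.40 eV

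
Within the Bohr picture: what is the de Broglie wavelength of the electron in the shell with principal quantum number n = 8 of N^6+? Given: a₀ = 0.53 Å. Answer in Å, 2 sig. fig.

3.8 Å

The Bohr quantisation condition is nλ = 2πr_n.
r_n = n²a₀/Z = 4.8 Å
λ = 2πr_n/n = 2π·4.8/8 = 3.8 Å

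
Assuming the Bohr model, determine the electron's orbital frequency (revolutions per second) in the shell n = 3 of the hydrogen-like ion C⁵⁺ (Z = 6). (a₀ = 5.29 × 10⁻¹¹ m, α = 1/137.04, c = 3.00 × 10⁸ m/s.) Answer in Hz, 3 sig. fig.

r = n²a₀/Z = 7.94 × 10⁻¹¹ m, v = Zαc/n = 4.38 × 10⁶ m/s
f = v/(2πr) = 8.78 × 10¹⁵ Hz

8.78 × 10¹⁵ Hz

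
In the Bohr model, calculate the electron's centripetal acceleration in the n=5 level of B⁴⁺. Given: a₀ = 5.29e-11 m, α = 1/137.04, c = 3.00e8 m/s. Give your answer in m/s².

1.81e22 m/s²

r = n²a₀/Z = 2.64e-10 m, v = Zαc/n = 2.19e6 m/s
a = v²/r = (2.19e6)² / 2.64e-10 = 1.81e22 m/s²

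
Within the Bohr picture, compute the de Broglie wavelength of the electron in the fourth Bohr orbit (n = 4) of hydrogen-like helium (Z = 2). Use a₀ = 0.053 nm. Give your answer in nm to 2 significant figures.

The Bohr quantisation condition is nλ = 2πr_n.
r_n = n²a₀/Z = 0.42 nm
λ = 2πr_n/n = 2π·0.42/4 = 0.67 nm

0.67 nm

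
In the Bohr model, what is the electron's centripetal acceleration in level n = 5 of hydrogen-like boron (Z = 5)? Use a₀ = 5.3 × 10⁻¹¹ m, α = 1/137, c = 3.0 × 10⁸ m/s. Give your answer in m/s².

r = n²a₀/Z = 2.6 × 10⁻¹⁰ m, v = Zαc/n = 2.2 × 10⁶ m/s
a = v²/r = (2.2 × 10⁶)² / 2.6 × 10⁻¹⁰ = 1.8 × 10²² m/s²

1.8 × 10²² m/s²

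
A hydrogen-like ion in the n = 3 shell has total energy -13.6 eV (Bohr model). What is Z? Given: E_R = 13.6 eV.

3

E_n = −E_R Z²/n² ⇒ Z² = −E_n n²/E_R = 13.6 × 3² / 13.6 ≈ 9.00
Z = 3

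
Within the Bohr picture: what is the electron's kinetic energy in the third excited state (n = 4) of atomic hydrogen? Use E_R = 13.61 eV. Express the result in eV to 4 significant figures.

0.8506 eV

For a Coulomb orbit the virial theorem gives K = −E_n.
E_n = −E_R·Z²/n², so K = E_R·Z²/n² = 13.61 × 1²/4² = 0.8506 eV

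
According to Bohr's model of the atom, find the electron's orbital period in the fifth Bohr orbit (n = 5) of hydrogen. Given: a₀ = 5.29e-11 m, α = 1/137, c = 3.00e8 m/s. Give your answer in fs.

r = n²a₀/Z = 5²·5.29e-11/1 = 1.32e-9 m
v = Zαc/n = 1·0.00730·3.00e8/5 = 4.38e5 m/s
T = 2πr/v = 1.90e-14 s = 19.0 fs

19.0 fs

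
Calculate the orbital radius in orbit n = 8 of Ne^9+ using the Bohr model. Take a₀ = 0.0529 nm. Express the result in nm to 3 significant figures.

r_n = n²a₀/Z = 8² × 0.0529 / 10
    = 64 × 0.0529 / 10 = 0.339 nm

0.339 nm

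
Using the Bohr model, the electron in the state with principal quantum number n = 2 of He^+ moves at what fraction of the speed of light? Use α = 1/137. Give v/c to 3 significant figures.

v_n = Zαc/n, so v/c = Zα/n = 2 × 0.00730 / 2 = 0.00730

0.00730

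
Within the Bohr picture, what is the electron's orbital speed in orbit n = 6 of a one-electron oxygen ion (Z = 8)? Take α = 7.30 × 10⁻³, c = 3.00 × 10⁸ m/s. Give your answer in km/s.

2920 km/s

v_n = Zαc/n = 8 × 0.00730 × 3.00 × 10⁸ / 6
    = 2920 km/s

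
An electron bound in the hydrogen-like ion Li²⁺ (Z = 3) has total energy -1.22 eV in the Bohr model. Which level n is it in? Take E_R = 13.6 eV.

10

E_n = −E_R Z²/n² ⇒ n² = E_R Z²/(−E_n) = 13.6 × 3² / 1.22 ≈ 100.33
n = 10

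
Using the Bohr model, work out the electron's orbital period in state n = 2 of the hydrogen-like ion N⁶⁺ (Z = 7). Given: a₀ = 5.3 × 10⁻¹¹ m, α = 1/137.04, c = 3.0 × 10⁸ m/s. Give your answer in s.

r = n²a₀/Z = 2²·5.3 × 10⁻¹¹/7 = 3.0 × 10⁻¹¹ m
v = Zαc/n = 7·0.0073·3.0 × 10⁸/2 = 7.7 × 10⁶ m/s
T = 2πr/v = 2.5 × 10⁻¹⁷ s

2.5 × 10⁻¹⁷ s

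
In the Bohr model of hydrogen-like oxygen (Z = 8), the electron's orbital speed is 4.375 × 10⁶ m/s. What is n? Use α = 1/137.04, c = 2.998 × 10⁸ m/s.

4

v_n = Zαc/n ⇒ n = Zαc/v = 8 × 0.007297 × 2.998 × 10⁸ / 4.375 × 10⁶ ≈ 4.00
n = 4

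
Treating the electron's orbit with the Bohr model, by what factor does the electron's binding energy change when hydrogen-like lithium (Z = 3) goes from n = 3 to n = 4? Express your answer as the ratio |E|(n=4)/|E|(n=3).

|E| ∝ Z^2 · n^-2; with Z fixed, |E| ∝ n^-2.
|E|(n=4)/|E|(n=3) = (4/3)^-2 = 9/16

9/16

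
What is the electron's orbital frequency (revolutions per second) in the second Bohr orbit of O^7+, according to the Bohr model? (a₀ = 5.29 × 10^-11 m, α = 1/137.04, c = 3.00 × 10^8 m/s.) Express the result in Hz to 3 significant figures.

5.27 × 10^16 Hz

r = n²a₀/Z = 2.65 × 10^-11 m, v = Zαc/n = 8.76 × 10^6 m/s
f = v/(2πr) = 5.27 × 10^16 Hz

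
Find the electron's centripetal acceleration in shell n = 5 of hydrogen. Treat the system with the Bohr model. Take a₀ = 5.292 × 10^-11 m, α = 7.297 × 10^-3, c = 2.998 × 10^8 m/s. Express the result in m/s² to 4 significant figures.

1.447 × 10^20 m/s²

r = n²a₀/Z = 1.323 × 10^-9 m, v = Zαc/n = 4.375 × 10^5 m/s
a = v²/r = (4.375 × 10^5)² / 1.323 × 10^-9 = 1.447 × 10^20 m/s²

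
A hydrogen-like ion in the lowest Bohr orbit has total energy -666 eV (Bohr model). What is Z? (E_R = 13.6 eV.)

7

E_n = −E_R Z²/n² ⇒ Z² = −E_n n²/E_R = 666 × 1² / 13.6 ≈ 48.97
Z = 7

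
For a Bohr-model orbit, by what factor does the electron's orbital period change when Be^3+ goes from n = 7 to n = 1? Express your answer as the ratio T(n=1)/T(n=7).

1/343

T ∝ Z^-2 · n^3; with Z fixed, T ∝ n^3.
T(n=1)/T(n=7) = (1/7)^3 = 1/343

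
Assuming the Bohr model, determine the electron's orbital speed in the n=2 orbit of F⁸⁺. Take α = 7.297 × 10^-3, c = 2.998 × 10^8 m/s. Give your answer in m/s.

v_n = Zαc/n = 9 × 0.007297 × 2.998 × 10^8 / 2
    = 9.844 × 10^6 m/s

9.844 × 10^6 m/s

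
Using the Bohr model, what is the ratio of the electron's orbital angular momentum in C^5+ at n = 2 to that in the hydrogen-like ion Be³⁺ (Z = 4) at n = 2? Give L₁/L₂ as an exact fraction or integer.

L = nℏ is independent of Z.
L₁/L₂ = n₁/n₂ = 2/2 = 1

1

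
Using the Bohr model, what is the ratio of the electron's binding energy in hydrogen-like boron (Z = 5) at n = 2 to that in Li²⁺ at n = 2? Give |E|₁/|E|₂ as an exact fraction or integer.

|E| ∝ Z^2 · n^-2
|E|₁/|E|₂ = (5/3)^2 · (2/2)^-2 = 25/9

25/9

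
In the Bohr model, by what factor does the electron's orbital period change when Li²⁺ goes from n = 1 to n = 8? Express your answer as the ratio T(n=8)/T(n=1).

512

T ∝ Z^-2 · n^3; with Z fixed, T ∝ n^3.
T(n=8)/T(n=1) = (8/1)^3 = 512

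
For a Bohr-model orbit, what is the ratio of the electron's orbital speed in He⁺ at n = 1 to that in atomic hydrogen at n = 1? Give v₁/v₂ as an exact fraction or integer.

v ∝ Z^1 · n^-1
v₁/v₂ = (2/1)^1 · (1/1)^-1 = 2

2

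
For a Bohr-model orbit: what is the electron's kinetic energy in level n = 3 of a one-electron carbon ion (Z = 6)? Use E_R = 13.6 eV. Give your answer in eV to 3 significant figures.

For a Coulomb orbit the virial theorem gives K = −E_n.
E_n = −E_R·Z²/n², so K = E_R·Z²/n² = 13.6 × 6²/3² = 54.4 eV

54.4 eV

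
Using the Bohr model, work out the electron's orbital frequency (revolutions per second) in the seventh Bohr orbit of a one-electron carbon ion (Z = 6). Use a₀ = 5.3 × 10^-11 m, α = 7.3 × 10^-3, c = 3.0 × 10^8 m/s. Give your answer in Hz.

r = n²a₀/Z = 4.3 × 10^-10 m, v = Zαc/n = 1.9 × 10^6 m/s
f = v/(2πr) = 6.9 × 10^14 Hz

6.9 × 10^14 Hz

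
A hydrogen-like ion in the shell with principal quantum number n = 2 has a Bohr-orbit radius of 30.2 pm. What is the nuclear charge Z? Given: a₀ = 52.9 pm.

7

r_n = n²a₀/Z ⇒ Z = n²a₀/r = 2² × 52.9 / 30.2 ≈ 7.01
Z = 7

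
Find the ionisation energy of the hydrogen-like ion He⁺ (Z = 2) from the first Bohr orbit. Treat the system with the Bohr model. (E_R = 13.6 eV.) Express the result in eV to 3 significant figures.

E_n = −E_R·Z²/n² = −13.6 × 2²/1² eV = -54.4 eV
Ionisation energy = −E_n = 54.4 eV

54.4 eV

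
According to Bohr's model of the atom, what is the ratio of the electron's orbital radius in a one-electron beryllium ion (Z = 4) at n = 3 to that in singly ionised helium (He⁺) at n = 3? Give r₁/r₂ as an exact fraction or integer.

r ∝ Z^-1 · n^2
r₁/r₂ = (4/2)^-1 · (3/3)^2 = 1/2

1/2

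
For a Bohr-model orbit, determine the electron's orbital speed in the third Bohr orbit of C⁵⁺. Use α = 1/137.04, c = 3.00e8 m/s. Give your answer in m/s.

4.38e6 m/s

v_n = Zαc/n = 6 × 0.00730 × 3.00e8 / 3
    = 4.38e6 m/s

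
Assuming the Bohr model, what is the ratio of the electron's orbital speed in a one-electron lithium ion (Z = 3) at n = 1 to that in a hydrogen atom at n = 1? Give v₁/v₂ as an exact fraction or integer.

v ∝ Z^1 · n^-1
v₁/v₂ = (3/1)^1 · (1/1)^-1 = 3

3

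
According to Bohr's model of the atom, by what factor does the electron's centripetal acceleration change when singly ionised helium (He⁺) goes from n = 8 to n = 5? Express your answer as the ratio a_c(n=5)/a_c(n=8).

4096/625

a_c ∝ Z^3 · n^-4; with Z fixed, a_c ∝ n^-4.
a_c(n=5)/a_c(n=8) = (5/8)^-4 = 4096/625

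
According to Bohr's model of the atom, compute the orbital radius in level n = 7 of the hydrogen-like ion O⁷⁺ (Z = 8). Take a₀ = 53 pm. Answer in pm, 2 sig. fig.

r_n = n²a₀/Z = 7² × 53 / 8
    = 49 × 53 / 8 = 320 pm

320 pm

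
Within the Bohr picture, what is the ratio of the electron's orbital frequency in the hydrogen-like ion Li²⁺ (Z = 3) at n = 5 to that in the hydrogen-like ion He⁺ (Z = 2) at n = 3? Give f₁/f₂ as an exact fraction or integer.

f ∝ Z^2 · n^-3
f₁/f₂ = (3/2)^2 · (5/3)^-3 = 243/500

243/500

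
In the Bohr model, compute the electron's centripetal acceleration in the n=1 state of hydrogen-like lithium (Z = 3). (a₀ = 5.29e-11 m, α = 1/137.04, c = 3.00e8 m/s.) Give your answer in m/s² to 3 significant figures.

2.45e24 m/s²

r = n²a₀/Z = 1.76e-11 m, v = Zαc/n = 6.57e6 m/s
a = v²/r = (6.57e6)² / 1.76e-11 = 2.45e24 m/s²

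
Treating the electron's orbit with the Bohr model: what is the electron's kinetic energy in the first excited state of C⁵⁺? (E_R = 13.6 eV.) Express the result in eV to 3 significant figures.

122 eV

For a Coulomb orbit the virial theorem gives K = −E_n.
E_n = −E_R·Z²/n², so K = E_R·Z²/n² = 13.6 × 6²/2² = 122 eV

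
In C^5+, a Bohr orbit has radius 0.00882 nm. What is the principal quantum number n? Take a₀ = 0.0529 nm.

1

r_n = n²a₀/Z ⇒ n² = rZ/a₀ = 0.00882 × 6 / 0.0529 ≈ 1.00
n = 1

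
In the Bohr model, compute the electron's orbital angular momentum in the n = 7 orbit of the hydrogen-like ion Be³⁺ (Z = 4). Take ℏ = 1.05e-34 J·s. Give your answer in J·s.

L_n = nℏ = 7 × 1.05e-34 = 7.35e-34 J·s

7.35e-34 J·s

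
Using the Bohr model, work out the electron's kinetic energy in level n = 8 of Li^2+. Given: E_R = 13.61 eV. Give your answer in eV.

1.914 eV

For a Coulomb orbit the virial theorem gives K = −E_n.
E_n = −E_R·Z²/n², so K = E_R·Z²/n² = 13.61 × 3²/8² = 1.914 eV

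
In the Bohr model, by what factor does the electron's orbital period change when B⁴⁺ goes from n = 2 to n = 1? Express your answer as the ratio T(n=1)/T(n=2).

1/8

T ∝ Z^-2 · n^3; with Z fixed, T ∝ n^3.
T(n=1)/T(n=2) = (1/2)^3 = 1/8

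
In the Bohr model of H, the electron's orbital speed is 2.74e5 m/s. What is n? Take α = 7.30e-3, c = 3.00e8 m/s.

8

v_n = Zαc/n ⇒ n = Zαc/v = 1 × 0.00730 × 3.00e8 / 2.74e5 ≈ 7.99
n = 8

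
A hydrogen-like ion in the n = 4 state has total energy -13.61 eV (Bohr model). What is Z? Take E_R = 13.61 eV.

E_n = −E_R Z²/n² ⇒ Z² = −E_n n²/E_R = 13.61 × 4² / 13.61 ≈ 16.00
Z = 4

4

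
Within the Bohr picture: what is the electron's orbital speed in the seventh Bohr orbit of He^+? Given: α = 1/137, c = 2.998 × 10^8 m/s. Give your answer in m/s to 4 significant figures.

v_n = Zαc/n = 2 × 0.007299 × 2.998 × 10^8 / 7
    = 6.252 × 10^5 m/s

6.252 × 10^5 m/s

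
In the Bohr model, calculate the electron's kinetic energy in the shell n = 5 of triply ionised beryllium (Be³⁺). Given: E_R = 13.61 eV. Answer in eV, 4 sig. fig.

8.710 eV

For a Coulomb orbit the virial theorem gives K = −E_n.
E_n = −E_R·Z²/n², so K = E_R·Z²/n² = 13.61 × 4²/5² = 8.710 eV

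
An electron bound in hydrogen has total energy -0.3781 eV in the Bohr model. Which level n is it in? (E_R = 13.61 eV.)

6

E_n = −E_R Z²/n² ⇒ n² = E_R Z²/(−E_n) = 13.61 × 1² / 0.3781 ≈ 36.00
n = 6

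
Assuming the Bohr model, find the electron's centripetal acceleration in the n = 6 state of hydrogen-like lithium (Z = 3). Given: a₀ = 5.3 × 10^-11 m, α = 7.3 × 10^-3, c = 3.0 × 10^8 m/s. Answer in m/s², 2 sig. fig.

r = n²a₀/Z = 6.4 × 10^-10 m, v = Zαc/n = 1.1 × 10^6 m/s
a = v²/r = (1.1 × 10^6)² / 6.4 × 10^-10 = 1.9 × 10^21 m/s²

1.9 × 10^21 m/s²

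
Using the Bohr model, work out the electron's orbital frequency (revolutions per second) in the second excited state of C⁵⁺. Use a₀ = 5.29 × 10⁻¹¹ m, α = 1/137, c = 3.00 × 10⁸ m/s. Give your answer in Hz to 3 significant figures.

r = n²a₀/Z = 7.94 × 10⁻¹¹ m, v = Zαc/n = 4.38 × 10⁶ m/s
f = v/(2πr) = 8.78 × 10¹⁵ Hz

8.78 × 10¹⁵ Hz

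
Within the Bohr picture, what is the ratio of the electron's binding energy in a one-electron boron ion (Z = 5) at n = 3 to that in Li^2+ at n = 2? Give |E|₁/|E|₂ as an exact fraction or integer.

|E| ∝ Z^2 · n^-2
|E|₁/|E|₂ = (5/3)^2 · (3/2)^-2 = 100/81

100/81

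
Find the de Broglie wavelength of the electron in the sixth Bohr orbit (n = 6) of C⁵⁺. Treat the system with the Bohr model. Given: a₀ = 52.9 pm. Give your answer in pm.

The Bohr quantisation condition is nλ = 2πr_n.
r_n = n²a₀/Z = 317 pm
λ = 2πr_n/n = 2π·317/6 = 332 pm

332 pm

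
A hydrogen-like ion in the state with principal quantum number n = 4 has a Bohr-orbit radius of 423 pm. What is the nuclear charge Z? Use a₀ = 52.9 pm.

2

r_n = n²a₀/Z ⇒ Z = n²a₀/r = 4² × 52.9 / 423 ≈ 2.00
Z = 2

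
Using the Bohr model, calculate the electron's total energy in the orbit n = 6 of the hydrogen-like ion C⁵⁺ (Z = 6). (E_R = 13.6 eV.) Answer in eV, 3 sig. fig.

E_n = −E_R·Z²/n² = −13.6 × 6²/6² = -13.6 eV

-13.6 eV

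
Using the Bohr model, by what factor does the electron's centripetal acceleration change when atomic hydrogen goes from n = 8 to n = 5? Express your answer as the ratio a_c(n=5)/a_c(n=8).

4096/625

a_c ∝ Z^3 · n^-4; with Z fixed, a_c ∝ n^-4.
a_c(n=5)/a_c(n=8) = (5/8)^-4 = 4096/625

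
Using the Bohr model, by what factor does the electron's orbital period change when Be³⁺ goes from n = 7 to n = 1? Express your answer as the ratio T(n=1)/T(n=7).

1/343

T ∝ Z^-2 · n^3; with Z fixed, T ∝ n^3.
T(n=1)/T(n=7) = (1/7)^3 = 1/343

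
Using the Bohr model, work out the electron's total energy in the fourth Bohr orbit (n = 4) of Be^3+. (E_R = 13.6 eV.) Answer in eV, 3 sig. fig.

E_n = −E_R·Z²/n² = −13.6 × 4²/4² = -13.6 eV

-13.6 eV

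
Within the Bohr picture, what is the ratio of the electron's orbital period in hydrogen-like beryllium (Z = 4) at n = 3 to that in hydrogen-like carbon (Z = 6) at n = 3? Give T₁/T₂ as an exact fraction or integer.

T ∝ Z^-2 · n^3
T₁/T₂ = (4/6)^-2 · (3/3)^3 = 9/4

9/4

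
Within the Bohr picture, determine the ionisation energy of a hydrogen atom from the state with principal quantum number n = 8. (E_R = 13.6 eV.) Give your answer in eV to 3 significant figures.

0.212 eV

E_n = −E_R·Z²/n² = −13.6 × 1²/8² eV = -0.212 eV
Ionisation energy = −E_n = 0.212 eV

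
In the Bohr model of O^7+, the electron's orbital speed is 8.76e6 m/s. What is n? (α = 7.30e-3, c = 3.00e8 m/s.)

v_n = Zαc/n ⇒ n = Zαc/v = 8 × 0.00730 × 3.00e8 / 8.76e6 ≈ 2.00
n = 2

2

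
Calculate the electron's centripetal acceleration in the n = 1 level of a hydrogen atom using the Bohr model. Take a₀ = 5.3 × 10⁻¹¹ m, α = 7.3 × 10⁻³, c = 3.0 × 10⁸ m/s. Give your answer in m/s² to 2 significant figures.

r = n²a₀/Z = 5.3 × 10⁻¹¹ m, v = Zαc/n = 2.2 × 10⁶ m/s
a = v²/r = (2.2 × 10⁶)² / 5.3 × 10⁻¹¹ = 9.0 × 10²² m/s²

9.0 × 10²² m/s²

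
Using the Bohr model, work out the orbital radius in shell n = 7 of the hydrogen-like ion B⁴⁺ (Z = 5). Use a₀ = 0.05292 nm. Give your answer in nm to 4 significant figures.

0.5186 nm

r_n = n²a₀/Z = 7² × 0.05292 / 5
    = 49 × 0.05292 / 5 = 0.5186 nm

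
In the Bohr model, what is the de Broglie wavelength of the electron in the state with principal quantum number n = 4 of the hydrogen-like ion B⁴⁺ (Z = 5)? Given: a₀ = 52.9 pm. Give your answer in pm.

The Bohr quantisation condition is nλ = 2πr_n.
r_n = n²a₀/Z = 169 pm
λ = 2πr_n/n = 2π·169/4 = 266 pm

266 pm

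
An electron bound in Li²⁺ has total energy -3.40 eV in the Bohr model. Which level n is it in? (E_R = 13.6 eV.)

6

E_n = −E_R Z²/n² ⇒ n² = E_R Z²/(−E_n) = 13.6 × 3² / 3.40 ≈ 36.00
n = 6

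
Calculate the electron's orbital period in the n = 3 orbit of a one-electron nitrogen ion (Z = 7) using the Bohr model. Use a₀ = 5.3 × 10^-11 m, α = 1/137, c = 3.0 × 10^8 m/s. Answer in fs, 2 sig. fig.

r = n²a₀/Z = 3²·5.3 × 10^-11/7 = 6.8 × 10^-11 m
v = Zαc/n = 7·0.0073·3.0 × 10^8/3 = 5.1 × 10^6 m/s
T = 2πr/v = 8.4 × 10^-17 s = 0.084 fs

0.084 fs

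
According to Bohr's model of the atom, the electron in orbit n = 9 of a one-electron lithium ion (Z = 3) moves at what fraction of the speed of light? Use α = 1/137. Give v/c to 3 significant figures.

0.00243

v_n = Zαc/n, so v/c = Zα/n = 3 × 0.00730 / 9 = 0.00243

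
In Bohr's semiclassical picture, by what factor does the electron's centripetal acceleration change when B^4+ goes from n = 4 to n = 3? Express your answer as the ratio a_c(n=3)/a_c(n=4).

a_c ∝ Z^3 · n^-4; with Z fixed, a_c ∝ n^-4.
a_c(n=3)/a_c(n=4) = (3/4)^-4 = 256/81

256/81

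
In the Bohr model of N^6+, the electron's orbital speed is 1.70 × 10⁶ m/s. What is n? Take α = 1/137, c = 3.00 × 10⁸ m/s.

9

v_n = Zαc/n ⇒ n = Zαc/v = 7 × 0.00730 × 3.00 × 10⁸ / 1.70 × 10⁶ ≈ 9.02
n = 9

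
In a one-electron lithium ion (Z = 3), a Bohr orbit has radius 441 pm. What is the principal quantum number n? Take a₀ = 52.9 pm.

r_n = n²a₀/Z ⇒ n² = rZ/a₀ = 441 × 3 / 52.9 ≈ 25.01
n = 5

5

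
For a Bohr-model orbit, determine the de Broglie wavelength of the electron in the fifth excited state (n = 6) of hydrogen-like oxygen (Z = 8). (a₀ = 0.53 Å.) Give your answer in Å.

The Bohr quantisation condition is nλ = 2πr_n.
r_n = n²a₀/Z = 2.4 Å
λ = 2πr_n/n = 2π·2.4/6 = 2.5 Å

2.5 Å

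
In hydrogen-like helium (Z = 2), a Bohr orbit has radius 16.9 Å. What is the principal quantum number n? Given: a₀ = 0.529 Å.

r_n = n²a₀/Z ⇒ n² = rZ/a₀ = 16.9 × 2 / 0.529 ≈ 63.89
n = 8

8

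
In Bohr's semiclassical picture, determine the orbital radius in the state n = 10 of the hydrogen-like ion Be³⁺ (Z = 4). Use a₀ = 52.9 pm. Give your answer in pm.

1320 pm

r_n = n²a₀/Z = 10² × 52.9 / 4
    = 100 × 52.9 / 4 = 1320 pm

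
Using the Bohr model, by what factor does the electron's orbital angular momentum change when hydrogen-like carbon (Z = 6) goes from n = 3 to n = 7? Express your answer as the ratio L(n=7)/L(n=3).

7/3

L = nℏ depends only on n, so L ∝ n.
L(n=7)/L(n=3) = (7/3)^1 = 7/3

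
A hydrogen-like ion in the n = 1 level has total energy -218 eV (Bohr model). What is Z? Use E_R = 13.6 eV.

E_n = −E_R Z²/n² ⇒ Z² = −E_n n²/E_R = 218 × 1² / 13.6 ≈ 16.03
Z = 4

4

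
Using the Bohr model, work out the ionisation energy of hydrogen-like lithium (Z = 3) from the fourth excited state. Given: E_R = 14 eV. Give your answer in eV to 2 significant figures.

5.0 eV

E_n = −E_R·Z²/n² = −14 × 3²/5² eV = -5.0 eV
Ionisation energy = −E_n = 5.0 eV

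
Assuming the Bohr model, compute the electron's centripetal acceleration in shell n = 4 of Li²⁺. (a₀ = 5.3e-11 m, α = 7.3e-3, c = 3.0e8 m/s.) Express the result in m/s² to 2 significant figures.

9.5e21 m/s²

r = n²a₀/Z = 2.8e-10 m, v = Zαc/n = 1.6e6 m/s
a = v²/r = (1.6e6)² / 2.8e-10 = 9.5e21 m/s²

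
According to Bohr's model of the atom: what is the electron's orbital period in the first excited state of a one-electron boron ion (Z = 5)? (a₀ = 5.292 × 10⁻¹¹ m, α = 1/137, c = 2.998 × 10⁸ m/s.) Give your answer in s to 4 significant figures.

r = n²a₀/Z = 2²·5.292 × 10⁻¹¹/5 = 4.234 × 10⁻¹¹ m
v = Zαc/n = 5·0.007299·2.998 × 10⁸/2 = 5.471 × 10⁶ m/s
T = 2πr/v = 4.862 × 10⁻¹⁷ s

4.862 × 10⁻¹⁷ s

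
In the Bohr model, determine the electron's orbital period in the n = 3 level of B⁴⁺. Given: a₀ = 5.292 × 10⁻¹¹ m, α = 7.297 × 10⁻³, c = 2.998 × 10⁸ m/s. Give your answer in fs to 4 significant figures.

r = n²a₀/Z = 3²·5.292 × 10⁻¹¹/5 = 9.526 × 10⁻¹¹ m
v = Zαc/n = 5·0.007297·2.998 × 10⁸/3 = 3.646 × 10⁶ m/s
T = 2πr/v = 1.642 × 10⁻¹⁶ s = 0.1642 fs

0.1642 fs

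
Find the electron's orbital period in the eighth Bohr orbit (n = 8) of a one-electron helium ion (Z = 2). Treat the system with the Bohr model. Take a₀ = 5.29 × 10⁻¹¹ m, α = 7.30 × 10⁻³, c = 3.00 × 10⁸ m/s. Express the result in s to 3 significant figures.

1.94 × 10⁻¹⁴ s

r = n²a₀/Z = 8²·5.29 × 10⁻¹¹/2 = 1.69 × 10⁻⁹ m
v = Zαc/n = 2·0.00730·3.00 × 10⁸/8 = 5.47 × 10⁵ m/s
T = 2πr/v = 1.94 × 10⁻¹⁴ s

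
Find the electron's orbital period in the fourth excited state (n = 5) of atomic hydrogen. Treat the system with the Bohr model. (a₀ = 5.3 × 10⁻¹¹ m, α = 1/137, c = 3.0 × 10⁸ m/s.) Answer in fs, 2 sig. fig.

r = n²a₀/Z = 5²·5.3 × 10⁻¹¹/1 = 1.3 × 10⁻⁹ m
v = Zαc/n = 1·0.0073·3.0 × 10⁸/5 = 4.4 × 10⁵ m/s
T = 2πr/v = 1.9 × 10⁻¹⁴ s = 19 fs

19 fs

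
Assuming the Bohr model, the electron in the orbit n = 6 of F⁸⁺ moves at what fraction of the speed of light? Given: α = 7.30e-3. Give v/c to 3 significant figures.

v_n = Zαc/n, so v/c = Zα/n = 9 × 0.00730 / 6 = 0.0109

0.0109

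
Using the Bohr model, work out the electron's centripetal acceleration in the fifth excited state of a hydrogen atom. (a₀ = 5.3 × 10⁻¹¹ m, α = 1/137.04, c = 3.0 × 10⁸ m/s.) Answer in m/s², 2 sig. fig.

7.0 × 10¹⁹ m/s²

r = n²a₀/Z = 1.9 × 10⁻⁹ m, v = Zαc/n = 3.6 × 10⁵ m/s
a = v²/r = (3.6 × 10⁵)² / 1.9 × 10⁻⁹ = 7.0 × 10¹⁹ m/s²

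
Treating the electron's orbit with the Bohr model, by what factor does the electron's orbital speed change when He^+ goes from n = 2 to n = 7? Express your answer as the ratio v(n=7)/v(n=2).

2/7

v ∝ Z^1 · n^-1; with Z fixed, v ∝ n^-1.
v(n=7)/v(n=2) = (7/2)^-1 = 2/7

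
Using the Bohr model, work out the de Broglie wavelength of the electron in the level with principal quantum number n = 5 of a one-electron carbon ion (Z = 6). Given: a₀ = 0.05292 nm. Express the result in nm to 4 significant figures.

The Bohr quantisation condition is nλ = 2πr_n.
r_n = n²a₀/Z = 0.2205 nm
λ = 2πr_n/n = 2π·0.2205/5 = 0.2771 nm

0.2771 nm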